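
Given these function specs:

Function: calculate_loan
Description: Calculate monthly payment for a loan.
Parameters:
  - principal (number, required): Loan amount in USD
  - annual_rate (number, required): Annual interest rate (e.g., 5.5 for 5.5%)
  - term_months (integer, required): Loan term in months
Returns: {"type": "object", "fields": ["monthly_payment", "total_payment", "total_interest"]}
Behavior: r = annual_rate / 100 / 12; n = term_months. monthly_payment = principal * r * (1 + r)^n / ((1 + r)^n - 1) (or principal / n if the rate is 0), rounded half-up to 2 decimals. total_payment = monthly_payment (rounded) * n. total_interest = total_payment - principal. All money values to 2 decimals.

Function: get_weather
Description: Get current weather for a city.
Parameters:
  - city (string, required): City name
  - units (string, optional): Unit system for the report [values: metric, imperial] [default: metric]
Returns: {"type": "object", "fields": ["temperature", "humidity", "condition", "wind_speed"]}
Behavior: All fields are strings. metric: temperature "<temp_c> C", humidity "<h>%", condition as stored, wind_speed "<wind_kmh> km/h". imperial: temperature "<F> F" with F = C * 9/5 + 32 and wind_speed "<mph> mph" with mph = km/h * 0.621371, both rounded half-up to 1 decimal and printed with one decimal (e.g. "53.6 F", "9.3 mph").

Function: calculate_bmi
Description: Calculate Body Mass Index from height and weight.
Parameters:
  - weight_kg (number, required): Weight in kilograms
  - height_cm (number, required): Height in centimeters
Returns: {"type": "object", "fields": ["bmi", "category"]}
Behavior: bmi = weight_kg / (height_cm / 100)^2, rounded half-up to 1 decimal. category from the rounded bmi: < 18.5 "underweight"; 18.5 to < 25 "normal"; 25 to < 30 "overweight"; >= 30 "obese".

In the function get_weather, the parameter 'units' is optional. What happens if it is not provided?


The get_weather spec declares:
  - units (string, optional): Unit system for the report [values: metric, imperial] [default: metric]
It defaults to metric


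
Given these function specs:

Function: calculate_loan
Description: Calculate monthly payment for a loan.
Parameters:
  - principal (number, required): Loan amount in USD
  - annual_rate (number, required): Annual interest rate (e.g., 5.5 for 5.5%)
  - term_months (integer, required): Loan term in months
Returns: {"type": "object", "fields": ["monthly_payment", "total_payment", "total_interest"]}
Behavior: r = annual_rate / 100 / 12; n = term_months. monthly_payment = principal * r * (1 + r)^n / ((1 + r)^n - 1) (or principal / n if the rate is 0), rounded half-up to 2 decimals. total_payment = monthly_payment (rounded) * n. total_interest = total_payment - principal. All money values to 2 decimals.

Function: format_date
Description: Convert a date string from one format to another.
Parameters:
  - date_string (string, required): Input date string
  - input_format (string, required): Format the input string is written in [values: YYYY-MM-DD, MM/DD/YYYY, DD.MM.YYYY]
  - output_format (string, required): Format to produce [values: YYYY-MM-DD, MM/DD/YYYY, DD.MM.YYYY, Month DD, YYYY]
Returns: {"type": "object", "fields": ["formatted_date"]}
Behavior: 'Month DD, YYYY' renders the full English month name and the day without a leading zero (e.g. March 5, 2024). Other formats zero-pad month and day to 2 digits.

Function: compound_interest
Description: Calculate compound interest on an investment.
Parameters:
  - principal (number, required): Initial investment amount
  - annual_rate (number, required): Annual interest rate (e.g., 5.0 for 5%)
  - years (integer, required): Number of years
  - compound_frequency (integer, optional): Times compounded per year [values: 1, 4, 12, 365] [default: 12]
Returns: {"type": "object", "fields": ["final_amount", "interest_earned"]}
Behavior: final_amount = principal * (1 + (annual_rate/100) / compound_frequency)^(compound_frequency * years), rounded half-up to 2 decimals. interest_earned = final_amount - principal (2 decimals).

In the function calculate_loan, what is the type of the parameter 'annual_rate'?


The calculate_loan spec declares:
  - annual_rate (number, required): Annual interest rate (e.g., 5.5 for 5.5%)
Type:
number


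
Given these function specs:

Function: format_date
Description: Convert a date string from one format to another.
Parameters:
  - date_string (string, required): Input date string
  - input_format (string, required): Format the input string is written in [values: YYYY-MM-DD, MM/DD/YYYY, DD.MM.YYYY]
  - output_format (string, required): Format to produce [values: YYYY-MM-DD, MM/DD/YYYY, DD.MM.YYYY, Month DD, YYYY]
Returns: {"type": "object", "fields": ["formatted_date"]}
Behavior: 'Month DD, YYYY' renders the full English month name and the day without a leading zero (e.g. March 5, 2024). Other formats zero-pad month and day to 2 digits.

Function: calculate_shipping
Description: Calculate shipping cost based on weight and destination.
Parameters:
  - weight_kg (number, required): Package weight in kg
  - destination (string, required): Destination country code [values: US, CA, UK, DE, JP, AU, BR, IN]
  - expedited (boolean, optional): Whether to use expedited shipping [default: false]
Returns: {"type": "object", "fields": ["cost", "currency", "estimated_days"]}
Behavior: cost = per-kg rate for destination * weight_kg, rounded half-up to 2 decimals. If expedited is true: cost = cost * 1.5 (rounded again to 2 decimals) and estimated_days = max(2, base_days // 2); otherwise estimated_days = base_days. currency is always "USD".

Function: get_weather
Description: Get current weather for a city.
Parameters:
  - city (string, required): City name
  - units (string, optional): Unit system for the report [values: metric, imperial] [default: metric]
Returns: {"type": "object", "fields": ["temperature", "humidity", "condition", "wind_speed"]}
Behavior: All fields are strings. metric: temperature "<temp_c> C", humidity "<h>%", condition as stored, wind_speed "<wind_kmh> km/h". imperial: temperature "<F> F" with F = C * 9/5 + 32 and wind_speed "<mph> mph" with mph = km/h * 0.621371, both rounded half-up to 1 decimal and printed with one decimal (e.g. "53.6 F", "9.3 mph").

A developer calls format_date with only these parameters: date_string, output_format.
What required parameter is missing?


Required parameters: date_string, input_format, output_format
Provided: date_string, output_format
Missing: input_format
input_format


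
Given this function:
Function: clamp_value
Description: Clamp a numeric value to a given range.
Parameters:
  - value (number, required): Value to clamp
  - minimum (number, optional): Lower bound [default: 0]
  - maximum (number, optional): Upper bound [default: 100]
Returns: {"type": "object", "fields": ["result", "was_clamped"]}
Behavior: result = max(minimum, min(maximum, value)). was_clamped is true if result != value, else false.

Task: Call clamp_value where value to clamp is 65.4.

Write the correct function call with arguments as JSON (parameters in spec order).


Mapping each described value to its parameter name:
  'Value to clamp' -> value = 65.4
clamp_value({"value": 65.4})


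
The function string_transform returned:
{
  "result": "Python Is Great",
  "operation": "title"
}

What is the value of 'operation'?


title


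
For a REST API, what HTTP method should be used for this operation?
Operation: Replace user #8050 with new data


GET = read, POST = create, PUT = update/replace, DELETE = remove
This operation is an update/replace.
PUT


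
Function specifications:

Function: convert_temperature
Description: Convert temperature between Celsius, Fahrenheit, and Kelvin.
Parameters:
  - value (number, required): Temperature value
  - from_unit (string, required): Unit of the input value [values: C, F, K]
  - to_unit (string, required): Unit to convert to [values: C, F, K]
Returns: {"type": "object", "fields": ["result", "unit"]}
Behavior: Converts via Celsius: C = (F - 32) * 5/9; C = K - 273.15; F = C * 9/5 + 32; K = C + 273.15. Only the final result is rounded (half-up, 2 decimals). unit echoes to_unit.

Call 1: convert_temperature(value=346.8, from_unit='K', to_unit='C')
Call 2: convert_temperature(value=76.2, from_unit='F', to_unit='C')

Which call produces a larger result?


Call 1:
  To C: 346.8 - 273.15 = 73.65
  Target is C: 73.65
  Round to 2 decimals: 73.65
  -> 73.65 C
Call 2:
  To C: (76.2 - 32) * 5/9 = 24.555556
  Target is C: 24.555556
  Round to 2 decimals: 24.56
  -> 24.56 C
Call 1 (73.65 C)


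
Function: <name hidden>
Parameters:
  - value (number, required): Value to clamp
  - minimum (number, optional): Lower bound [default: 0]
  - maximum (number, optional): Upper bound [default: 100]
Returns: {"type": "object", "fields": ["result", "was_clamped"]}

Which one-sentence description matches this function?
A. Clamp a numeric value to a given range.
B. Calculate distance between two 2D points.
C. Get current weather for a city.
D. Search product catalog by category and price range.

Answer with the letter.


Parameters value, minimum, maximum and return ["result", "was_clamped"] fit: Clamp a numeric value to a given range.
A


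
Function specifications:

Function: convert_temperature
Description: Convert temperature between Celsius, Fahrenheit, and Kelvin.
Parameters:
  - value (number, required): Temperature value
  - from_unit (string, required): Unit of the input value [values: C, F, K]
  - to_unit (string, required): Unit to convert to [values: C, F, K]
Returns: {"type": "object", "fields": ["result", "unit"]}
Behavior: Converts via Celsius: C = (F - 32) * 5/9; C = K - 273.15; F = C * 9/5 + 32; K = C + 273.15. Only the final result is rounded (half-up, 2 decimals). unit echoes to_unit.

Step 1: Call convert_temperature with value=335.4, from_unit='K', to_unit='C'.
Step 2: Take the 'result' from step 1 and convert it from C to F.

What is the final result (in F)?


Step 1: convert_temperature(value=335.4, from_unit=K, to_unit=C)
  To C: 335.4 - 273.15 = 62.25
  Target is C: 62.25
  Round to 2 decimals: 62.25
  -> result = 62.25 C
Step 2: convert_temperature(value=62.25, from_unit=C, to_unit=F)
  Input already in C: 62.25
  To F: 62.25 * 9/5 + 32 = 144.05
  Round to 2 decimals: 144.05
  -> result = 144.05 F
144.05 F


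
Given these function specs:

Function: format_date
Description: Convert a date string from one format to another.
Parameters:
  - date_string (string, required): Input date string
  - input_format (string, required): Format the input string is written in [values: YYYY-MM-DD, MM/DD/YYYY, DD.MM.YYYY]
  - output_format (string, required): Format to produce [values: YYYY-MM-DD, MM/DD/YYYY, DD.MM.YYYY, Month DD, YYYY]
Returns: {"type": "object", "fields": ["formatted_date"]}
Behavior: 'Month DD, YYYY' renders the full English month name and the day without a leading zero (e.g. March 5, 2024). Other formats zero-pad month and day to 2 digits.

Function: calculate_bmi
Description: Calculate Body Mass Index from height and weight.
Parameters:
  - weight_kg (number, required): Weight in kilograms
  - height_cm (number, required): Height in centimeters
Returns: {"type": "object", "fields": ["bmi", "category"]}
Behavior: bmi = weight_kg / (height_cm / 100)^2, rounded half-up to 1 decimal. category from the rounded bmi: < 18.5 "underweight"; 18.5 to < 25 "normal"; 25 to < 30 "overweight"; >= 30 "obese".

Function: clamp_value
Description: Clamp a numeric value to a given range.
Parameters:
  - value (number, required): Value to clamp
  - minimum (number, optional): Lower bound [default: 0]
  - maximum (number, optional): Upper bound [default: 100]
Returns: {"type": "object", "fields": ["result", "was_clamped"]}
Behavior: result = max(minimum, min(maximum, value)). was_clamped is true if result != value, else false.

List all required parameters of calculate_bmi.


Parameters of calculate_bmi and their required/optional flag:
  weight_kg: required
  height_cm: required
height_cm, weight_kg


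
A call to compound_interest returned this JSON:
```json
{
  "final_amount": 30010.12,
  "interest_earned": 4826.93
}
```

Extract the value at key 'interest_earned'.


4826.93


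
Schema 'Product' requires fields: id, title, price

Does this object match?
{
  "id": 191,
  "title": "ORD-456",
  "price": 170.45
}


Checking required fields... All present.
Valid - all required fields present


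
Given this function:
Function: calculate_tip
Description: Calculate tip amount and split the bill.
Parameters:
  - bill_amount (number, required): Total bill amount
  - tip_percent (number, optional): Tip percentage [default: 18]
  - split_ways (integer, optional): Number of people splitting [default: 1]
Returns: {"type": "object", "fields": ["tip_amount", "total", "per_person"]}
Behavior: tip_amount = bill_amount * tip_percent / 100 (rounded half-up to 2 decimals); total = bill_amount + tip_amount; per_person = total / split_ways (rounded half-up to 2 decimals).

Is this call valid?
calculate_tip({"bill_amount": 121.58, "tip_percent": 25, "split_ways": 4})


Checking all required parameters present and types match... All valid.
Valid


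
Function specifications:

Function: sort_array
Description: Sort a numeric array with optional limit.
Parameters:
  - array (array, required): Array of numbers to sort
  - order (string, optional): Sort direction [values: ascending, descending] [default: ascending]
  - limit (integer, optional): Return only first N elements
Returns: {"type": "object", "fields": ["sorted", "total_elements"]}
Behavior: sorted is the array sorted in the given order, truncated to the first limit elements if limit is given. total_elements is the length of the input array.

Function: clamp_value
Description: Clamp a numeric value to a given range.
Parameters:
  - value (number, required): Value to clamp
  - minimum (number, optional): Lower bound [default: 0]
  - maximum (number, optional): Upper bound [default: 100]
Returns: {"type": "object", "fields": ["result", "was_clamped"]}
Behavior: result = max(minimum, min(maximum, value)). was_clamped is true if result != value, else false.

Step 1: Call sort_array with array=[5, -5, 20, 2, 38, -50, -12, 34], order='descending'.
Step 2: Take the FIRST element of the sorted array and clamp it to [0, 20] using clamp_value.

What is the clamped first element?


Step 1: sort_array(order=descending)
  sorted: [38, 34, 20, 5, 2, -5, -12, -50]
  -> first element = 38
Step 2: clamp_value(value=38, minimum=0, maximum=20)
  result = max(0, min(20, 38)) = max(0, 20) = 20
  was_clamped = (20 != 38) = true
  -> result = 20
20


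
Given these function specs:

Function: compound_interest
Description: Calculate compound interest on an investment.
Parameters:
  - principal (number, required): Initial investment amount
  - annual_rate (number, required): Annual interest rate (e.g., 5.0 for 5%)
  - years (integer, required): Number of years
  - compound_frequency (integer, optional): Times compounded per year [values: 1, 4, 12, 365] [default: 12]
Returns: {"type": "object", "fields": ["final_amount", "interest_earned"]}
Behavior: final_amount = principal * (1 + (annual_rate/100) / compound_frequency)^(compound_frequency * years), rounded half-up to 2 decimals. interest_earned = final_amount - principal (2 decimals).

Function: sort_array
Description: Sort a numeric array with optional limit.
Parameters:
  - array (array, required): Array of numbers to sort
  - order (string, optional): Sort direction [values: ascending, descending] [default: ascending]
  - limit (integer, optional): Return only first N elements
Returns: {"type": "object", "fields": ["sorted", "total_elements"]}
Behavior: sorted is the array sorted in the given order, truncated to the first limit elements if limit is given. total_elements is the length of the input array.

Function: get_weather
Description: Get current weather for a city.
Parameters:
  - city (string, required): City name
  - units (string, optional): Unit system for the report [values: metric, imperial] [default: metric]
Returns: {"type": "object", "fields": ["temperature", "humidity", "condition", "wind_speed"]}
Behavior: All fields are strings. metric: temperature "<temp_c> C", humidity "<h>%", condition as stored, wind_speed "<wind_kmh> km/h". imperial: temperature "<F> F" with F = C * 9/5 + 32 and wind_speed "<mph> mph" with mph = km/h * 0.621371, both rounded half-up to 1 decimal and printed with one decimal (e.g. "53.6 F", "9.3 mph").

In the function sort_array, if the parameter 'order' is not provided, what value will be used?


The sort_array spec declares:
  - order (string, optional): Sort direction [values: ascending, descending] [default: ascending]
Default:
ascending


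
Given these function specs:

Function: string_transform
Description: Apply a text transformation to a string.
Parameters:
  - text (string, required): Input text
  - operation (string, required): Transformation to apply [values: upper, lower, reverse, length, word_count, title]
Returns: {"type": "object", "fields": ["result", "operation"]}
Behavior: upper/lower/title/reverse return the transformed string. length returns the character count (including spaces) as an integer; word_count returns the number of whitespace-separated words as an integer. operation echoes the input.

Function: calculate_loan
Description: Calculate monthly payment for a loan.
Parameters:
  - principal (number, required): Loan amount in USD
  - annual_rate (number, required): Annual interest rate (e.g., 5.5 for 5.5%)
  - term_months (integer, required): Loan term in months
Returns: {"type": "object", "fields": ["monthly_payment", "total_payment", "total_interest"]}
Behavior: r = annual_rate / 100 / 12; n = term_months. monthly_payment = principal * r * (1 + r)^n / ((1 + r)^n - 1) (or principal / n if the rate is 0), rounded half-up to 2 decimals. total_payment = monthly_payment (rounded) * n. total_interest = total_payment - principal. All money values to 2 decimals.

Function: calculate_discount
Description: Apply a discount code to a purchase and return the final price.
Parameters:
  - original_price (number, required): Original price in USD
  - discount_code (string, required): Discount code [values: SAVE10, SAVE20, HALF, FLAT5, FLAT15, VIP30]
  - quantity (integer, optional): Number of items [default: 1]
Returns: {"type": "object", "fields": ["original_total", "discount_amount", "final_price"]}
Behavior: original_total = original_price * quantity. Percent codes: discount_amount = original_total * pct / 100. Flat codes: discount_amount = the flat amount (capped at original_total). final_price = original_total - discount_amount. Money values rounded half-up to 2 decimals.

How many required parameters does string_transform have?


Parameters of string_transform: text (required), operation (required)
Required count:
2


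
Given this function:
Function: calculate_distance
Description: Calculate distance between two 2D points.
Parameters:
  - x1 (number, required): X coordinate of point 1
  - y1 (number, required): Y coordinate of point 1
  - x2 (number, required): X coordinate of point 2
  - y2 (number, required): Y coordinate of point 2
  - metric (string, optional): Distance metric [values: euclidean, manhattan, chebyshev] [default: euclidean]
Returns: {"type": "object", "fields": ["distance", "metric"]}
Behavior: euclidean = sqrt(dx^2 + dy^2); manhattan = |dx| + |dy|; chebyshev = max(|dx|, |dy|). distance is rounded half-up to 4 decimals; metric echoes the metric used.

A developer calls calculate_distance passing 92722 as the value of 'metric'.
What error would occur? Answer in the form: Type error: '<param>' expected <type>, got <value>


Spec: 'metric' is declared as string; 92722 is an integer.
Type error: 'metric' expected string, got 92722


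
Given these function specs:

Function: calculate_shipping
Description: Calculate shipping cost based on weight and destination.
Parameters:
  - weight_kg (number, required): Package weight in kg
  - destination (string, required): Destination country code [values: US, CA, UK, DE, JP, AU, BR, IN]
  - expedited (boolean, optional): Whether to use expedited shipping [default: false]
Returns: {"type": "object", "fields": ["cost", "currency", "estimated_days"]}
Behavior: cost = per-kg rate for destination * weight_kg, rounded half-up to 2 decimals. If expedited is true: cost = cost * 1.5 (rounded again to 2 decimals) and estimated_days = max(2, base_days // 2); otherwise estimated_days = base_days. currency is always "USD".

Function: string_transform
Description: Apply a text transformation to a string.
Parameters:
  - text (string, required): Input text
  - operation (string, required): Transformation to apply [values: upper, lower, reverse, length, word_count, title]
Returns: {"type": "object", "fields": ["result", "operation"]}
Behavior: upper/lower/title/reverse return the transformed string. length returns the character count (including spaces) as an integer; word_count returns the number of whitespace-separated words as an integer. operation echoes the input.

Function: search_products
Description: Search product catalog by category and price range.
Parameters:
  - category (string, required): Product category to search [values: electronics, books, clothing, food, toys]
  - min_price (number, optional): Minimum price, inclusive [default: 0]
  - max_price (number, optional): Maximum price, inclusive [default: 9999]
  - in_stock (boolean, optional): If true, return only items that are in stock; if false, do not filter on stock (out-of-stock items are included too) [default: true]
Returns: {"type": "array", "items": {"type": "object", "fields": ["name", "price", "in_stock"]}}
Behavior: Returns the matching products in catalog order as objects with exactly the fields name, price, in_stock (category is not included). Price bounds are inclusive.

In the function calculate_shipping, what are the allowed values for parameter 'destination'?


The calculate_shipping spec declares:
  - destination (string, required): Destination country code [values: US, CA, UK, DE, JP, AU, BR, IN]
Allowed values:
US, CA, UK, DE, JP, AU, BR, IN


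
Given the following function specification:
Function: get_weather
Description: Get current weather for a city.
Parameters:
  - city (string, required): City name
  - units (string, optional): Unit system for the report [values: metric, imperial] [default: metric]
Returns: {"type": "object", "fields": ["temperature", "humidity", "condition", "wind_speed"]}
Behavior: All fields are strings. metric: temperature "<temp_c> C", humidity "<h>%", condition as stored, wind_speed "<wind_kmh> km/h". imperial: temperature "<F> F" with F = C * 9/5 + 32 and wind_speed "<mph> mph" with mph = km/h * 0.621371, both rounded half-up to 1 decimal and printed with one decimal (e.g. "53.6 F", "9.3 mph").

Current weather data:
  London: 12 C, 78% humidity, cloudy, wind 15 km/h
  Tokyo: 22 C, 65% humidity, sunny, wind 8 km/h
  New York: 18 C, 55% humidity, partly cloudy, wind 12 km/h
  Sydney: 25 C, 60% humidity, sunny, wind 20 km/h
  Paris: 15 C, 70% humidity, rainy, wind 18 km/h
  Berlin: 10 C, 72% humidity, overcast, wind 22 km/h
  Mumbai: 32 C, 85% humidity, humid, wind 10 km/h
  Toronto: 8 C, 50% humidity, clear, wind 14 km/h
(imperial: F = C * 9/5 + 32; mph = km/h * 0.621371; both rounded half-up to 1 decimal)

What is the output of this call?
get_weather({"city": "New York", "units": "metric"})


New York record: 18 C, 55%, partly cloudy, 12 km/h
metric: report values as stored ('<temp_c> C', '<humidity>%', '<wind_kmh> km/h')
Output:
{"temperature": "18 C", "humidity": "55%", "condition": "partly cloudy", "wind_speed": "12 km/h"}


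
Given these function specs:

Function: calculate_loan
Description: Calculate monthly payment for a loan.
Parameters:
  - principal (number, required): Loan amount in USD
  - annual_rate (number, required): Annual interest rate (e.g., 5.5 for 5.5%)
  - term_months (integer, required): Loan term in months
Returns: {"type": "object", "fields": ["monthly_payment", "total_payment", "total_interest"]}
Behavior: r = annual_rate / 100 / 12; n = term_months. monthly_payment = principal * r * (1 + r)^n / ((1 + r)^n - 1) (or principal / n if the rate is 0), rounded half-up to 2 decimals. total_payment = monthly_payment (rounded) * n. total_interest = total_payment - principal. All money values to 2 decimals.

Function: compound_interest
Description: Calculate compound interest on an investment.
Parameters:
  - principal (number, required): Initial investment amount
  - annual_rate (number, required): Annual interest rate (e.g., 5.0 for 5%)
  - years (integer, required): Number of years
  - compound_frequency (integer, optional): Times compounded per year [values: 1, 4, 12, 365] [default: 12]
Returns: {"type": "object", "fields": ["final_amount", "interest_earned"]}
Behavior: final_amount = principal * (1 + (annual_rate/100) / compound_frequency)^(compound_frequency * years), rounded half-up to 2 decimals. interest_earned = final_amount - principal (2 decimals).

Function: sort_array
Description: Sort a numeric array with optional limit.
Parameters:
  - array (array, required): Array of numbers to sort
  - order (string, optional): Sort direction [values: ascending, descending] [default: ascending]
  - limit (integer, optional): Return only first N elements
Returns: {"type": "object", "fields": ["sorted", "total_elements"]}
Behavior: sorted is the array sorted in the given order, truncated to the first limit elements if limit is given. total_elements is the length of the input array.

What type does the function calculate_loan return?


The calculate_loan spec declares Returns: {"type": "object", "fields": ["monthly_payment", "total_payment", "total_interest"]}
Type:
object


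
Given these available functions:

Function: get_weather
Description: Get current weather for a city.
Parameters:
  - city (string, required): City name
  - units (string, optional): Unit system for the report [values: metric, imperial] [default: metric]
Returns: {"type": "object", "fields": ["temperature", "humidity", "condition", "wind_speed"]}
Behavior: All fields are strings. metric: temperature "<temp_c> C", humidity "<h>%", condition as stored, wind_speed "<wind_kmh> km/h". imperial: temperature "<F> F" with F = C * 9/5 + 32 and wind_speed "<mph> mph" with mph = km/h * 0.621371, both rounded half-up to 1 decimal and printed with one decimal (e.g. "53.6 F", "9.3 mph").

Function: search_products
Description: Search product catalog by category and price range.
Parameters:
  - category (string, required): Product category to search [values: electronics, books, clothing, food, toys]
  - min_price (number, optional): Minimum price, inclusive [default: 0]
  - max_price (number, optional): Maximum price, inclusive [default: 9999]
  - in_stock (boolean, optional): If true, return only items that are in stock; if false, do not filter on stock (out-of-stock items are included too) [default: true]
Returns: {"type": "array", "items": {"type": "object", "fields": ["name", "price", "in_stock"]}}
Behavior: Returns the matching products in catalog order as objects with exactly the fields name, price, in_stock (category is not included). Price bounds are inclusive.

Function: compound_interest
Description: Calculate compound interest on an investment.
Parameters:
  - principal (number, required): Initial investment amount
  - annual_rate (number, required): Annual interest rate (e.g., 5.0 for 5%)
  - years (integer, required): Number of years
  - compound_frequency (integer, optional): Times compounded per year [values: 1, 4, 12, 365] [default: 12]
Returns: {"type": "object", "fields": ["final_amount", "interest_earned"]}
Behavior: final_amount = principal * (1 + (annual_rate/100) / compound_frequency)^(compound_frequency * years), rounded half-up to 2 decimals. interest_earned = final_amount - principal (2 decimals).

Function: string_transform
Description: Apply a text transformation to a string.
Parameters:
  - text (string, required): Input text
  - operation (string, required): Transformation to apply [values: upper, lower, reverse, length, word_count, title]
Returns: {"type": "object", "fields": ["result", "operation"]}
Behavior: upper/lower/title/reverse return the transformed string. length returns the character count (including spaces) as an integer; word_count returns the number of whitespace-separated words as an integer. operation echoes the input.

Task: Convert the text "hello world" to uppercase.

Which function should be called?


The task needs a function whose description is: Apply a text transformation to a string.
string_transform


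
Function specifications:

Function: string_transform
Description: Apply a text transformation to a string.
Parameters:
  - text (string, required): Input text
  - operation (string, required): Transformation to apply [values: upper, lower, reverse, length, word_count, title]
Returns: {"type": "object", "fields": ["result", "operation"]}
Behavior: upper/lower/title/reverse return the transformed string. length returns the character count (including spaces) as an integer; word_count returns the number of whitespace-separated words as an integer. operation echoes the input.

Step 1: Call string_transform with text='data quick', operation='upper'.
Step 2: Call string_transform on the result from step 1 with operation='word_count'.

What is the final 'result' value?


Step 1: string_transform(text='data quick', operation='upper')
  -> result = 'DATA QUICK'
Step 2: string_transform(text='DATA QUICK', operation='word_count')
  words: DATA, QUICK -> 2
  -> result = 2
2


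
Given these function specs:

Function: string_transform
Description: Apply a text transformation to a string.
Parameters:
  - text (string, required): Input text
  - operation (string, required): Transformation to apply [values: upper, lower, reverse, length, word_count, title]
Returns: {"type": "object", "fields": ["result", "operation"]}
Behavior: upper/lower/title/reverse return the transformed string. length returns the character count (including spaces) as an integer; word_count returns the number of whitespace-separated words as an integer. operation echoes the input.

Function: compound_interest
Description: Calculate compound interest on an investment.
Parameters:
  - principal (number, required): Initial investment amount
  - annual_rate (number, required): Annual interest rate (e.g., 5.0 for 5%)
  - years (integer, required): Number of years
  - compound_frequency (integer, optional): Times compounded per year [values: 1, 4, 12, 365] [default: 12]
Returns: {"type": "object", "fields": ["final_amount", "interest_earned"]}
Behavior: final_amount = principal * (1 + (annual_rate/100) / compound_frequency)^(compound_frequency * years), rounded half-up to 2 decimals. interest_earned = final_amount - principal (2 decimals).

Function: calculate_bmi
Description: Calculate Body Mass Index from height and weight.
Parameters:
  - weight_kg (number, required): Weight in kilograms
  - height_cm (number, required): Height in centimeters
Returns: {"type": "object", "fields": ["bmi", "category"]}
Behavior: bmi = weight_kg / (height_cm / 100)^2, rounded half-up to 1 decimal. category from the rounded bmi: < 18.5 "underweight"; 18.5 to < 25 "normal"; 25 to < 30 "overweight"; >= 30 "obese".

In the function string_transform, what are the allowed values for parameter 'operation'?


The string_transform spec declares:
  - operation (string, required): Transformation to apply [values: upper, lower, reverse, length, word_count, title]
Allowed values:
upper, lower, reverse, length, word_count, title


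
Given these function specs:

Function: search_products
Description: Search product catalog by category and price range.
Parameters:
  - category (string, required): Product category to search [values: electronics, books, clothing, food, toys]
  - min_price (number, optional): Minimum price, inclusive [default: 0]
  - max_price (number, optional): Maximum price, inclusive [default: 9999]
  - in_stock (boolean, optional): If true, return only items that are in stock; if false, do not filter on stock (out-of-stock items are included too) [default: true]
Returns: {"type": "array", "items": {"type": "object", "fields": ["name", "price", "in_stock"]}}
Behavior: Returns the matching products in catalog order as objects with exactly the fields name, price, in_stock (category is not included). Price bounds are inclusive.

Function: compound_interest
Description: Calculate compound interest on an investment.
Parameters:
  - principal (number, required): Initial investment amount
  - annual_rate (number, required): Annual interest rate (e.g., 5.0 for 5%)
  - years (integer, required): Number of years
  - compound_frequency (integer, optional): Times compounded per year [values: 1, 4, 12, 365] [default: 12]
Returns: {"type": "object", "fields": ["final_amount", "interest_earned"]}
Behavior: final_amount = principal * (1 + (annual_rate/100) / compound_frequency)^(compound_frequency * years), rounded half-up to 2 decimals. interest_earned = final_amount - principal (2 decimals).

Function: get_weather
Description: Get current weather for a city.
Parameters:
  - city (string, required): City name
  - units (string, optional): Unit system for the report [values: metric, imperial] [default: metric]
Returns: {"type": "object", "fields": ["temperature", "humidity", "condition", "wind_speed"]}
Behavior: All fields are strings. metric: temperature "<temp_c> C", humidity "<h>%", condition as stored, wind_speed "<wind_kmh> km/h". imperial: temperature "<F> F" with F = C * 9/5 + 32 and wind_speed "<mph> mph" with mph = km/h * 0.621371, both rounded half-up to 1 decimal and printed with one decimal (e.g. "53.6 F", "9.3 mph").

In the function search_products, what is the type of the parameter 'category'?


The search_products spec declares:
  - category (string, required): Product category to search [values: electronics, books, clothing, food, toys]
Type:
string


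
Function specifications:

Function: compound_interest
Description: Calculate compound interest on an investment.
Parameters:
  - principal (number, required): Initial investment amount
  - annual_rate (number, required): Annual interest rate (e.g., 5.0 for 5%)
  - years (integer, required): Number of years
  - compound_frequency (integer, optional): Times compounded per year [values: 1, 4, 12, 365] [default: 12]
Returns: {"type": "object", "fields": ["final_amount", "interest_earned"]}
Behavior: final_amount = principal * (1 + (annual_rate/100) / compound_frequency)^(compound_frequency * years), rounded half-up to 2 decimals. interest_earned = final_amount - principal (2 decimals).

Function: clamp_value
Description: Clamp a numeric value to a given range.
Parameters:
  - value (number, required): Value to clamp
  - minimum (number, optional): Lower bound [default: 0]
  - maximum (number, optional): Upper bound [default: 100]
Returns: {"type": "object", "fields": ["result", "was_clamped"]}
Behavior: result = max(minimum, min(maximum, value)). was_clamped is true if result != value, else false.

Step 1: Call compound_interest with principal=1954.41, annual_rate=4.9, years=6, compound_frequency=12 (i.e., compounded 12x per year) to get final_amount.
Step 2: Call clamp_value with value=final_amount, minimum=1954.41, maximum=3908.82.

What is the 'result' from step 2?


Step 1: compound_interest
  rate per period = 4.9/100/12 = 0.004083333333 (keep full precision); periods = 12 * 6 = 72
  (1 + 0.004083333333)^72 = 1.34098092
  final_amount = 1954.41 * 1.34098092 = 2620.826528 -> 2620.83
  interest_earned = 2620.83 - 1954.41 = 666.42
  -> final_amount = 2620.83
Step 2: clamp_value(value=2620.83, minimum=1954.41, maximum=3908.82)
  result = max(1954.41, min(3908.82, 2620.83)) = max(1954.41, 2620.83) = 2620.83
  was_clamped = (2620.83 != 2620.83) = false
  -> result = 2620.83
2620.83


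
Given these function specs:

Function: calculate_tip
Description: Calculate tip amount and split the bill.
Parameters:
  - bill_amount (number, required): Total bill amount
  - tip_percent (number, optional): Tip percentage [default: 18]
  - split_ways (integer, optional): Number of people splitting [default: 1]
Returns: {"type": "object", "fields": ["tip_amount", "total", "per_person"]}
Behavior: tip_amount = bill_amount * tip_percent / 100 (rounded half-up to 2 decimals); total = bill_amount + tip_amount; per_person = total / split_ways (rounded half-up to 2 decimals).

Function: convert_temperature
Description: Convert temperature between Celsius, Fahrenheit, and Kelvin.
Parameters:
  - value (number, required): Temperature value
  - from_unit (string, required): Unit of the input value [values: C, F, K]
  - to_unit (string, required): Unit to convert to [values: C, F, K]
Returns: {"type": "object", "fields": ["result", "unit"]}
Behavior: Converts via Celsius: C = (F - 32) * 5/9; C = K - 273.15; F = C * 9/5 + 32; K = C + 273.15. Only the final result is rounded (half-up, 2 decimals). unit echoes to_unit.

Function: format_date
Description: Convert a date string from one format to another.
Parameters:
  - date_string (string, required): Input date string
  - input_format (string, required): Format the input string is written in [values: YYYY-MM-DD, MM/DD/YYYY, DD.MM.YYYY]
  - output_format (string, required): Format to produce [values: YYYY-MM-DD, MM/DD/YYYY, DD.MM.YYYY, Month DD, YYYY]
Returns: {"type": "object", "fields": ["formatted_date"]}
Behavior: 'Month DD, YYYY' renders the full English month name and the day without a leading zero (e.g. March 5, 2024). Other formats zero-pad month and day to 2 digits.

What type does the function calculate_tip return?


The calculate_tip spec declares Returns: {"type": "object", "fields": ["tip_amount", "total", "per_person"]}
Type:
object


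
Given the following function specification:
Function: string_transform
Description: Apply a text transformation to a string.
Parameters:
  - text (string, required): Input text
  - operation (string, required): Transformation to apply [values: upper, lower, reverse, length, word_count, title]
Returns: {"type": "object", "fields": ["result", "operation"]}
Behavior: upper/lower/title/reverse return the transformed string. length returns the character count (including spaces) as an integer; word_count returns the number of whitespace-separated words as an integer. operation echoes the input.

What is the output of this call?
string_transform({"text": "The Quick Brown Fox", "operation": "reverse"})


reverse('The Quick Brown Fox') = 'xoF nworB kciuQ ehT'
Output:
{"result": "xoF nworB kciuQ ehT", "operation": "reverse"}


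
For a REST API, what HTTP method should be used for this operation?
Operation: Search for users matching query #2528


GET = read, POST = create, PUT = update/replace, DELETE = remove
This operation is a read.
GET


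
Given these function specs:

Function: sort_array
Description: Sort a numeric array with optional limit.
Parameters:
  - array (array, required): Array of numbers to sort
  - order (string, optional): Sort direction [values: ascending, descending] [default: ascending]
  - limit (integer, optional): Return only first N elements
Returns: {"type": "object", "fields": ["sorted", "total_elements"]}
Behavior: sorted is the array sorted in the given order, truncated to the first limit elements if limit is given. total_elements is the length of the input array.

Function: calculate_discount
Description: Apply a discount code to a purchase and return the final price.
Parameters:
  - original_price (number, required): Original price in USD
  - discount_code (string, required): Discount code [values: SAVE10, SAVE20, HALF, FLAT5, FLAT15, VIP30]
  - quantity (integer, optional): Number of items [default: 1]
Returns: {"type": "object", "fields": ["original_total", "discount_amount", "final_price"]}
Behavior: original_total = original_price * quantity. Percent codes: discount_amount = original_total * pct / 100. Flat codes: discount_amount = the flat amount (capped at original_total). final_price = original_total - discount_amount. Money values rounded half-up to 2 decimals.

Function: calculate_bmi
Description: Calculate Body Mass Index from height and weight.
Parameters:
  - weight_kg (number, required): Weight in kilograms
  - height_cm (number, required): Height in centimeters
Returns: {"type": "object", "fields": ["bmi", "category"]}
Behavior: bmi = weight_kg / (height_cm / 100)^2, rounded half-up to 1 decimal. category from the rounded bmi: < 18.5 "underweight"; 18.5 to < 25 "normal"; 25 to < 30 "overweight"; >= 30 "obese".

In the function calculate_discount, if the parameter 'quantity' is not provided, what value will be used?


The calculate_discount spec declares:
  - quantity (integer, optional): Number of items [default: 1]
Default:
1
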